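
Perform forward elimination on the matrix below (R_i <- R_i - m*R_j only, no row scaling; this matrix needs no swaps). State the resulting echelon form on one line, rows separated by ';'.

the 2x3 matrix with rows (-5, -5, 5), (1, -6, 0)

REF = [-5 -5 5; 0 -7 1]

Forward elimination:
R2 <- R2 - (-1/5)*R1:  [  0  -7   1 ]
Row echelon form:
[ -5  -5  5 ]
[  0  -7  1 ]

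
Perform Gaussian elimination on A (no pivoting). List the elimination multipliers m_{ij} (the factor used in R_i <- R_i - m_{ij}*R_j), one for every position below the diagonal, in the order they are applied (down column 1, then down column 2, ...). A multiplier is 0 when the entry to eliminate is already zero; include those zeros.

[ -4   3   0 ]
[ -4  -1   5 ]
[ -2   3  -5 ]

Forward elimination:
R2 <- R2 - (1)*R1:  [  0  -4   5 ]
R3 <- R3 - (1/2)*R1:  [   0  3/2   -5 ]
R3 <- R3 - (-3/8)*R2:  [     0      0  -25/8 ]
Multipliers (in order of application): m_{21} = 1, m_{31} = 1/2, m_{32} = -3/8

multipliers: 1, 1/2, -3/8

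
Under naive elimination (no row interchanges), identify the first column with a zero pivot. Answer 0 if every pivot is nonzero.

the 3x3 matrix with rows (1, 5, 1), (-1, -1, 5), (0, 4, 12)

Naive forward elimination:
R2 <- R2 - (-1)*R1:  [ 0  4  6 ]
R3 <- R3 - (1)*R2:  [ 0  0  6 ]
All pivots nonzero; naive elimination completes without hitting a zero pivot.

first zero-pivot column = 0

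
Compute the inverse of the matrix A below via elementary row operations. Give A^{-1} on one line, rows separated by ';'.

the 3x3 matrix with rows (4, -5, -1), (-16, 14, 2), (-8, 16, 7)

Gauss-Jordan on [A | I]:
R1 <- (1/4)*R1:  [    1  -5/4  -1/4  |   1/4     0     0 ]
R2 <- R2 - (-16)*R1:  [  0  -6  -2  |   4   1   0 ]
R3 <- R3 - (-8)*R1:  [ 0  6  5  |  2  0  1 ]
R2 <- (1/-6)*R2:  [    0     1   1/3  |  -2/3  -1/6     0 ]
R1 <- R1 - (-5/4)*R2:  [     1      0    1/6  |  -7/12  -5/24      0 ]
R3 <- R3 - (6)*R2:  [ 0  0  3  |  6  1  1 ]
R3 <- (1/3)*R3:  [   0    0    1  |    2  1/3  1/3 ]
R1 <- R1 - (1/6)*R3:  [      1       0       0  |  -11/12  -19/72   -1/18 ]
R2 <- R2 - (1/3)*R3:  [     0      1      0  |   -4/3  -5/18   -1/9 ]
Right block of [I | A^{-1}] is the inverse:
[ -11/12  -19/72  -1/18 ]
[   -4/3   -5/18   -1/9 ]
[      2     1/3    1/3 ]

inverse = [-11/12 -19/72 -1/18; -4/3 -5/18 -1/9; 2 1/3 1/3]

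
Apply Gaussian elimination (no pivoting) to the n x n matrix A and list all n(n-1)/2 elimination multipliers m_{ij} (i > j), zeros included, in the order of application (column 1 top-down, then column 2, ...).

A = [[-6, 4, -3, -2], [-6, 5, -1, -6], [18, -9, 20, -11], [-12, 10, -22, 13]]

multipliers: 1, -3, 2, 3, 2, -4

Forward elimination:
R2 <- R2 - (1)*R1:  [  0   1   2  -4 ]
R3 <- R3 - (-3)*R1:  [   0    3   11  -17 ]
R4 <- R4 - (2)*R1:  [   0    2  -16   17 ]
R3 <- R3 - (3)*R2:  [  0   0   5  -5 ]
R4 <- R4 - (2)*R2:  [   0    0  -20   25 ]
R4 <- R4 - (-4)*R3:  [ 0  0  0  5 ]
Multipliers (in order of application): m_{21} = 1, m_{31} = -3, m_{41} = 2, m_{32} = 3, m_{42} = 2, m_{43} = -4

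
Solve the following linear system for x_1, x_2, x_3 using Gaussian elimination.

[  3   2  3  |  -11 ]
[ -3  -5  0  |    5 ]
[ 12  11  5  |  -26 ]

Forward elimination on [A|b]:
R2 <- R2 - (-1)*R1:  [  0  -3   3  -6 ]
R3 <- R3 - (4)*R1:  [  0   3  -7  18 ]
R3 <- R3 - (-1)*R2:  [  0   0  -4  12 ]
Row echelon form:
[ 3   2   3  |  -11 ]
[ 0  -3   3  |   -6 ]
[ 0   0  -4  |   12 ]
Back-substitution:
x_3 = (12) / -4 = -3
x_2 = (-6 - (3)*(-3)) / -3 = -1
x_1 = (-11 - (2)*(-1) - (3)*(-3)) / 3 = 0

(0, -1, -3)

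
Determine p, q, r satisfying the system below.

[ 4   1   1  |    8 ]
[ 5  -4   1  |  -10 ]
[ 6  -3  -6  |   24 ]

Forward elimination on [A|b]:
R2 <- R2 - (5/4)*R1:  [     0  -21/4   -1/4    -20 ]
R3 <- R3 - (3/2)*R1:  [     0   -9/2  -15/2     12 ]
R3 <- R3 - (6/7)*R2:  [     0      0  -51/7  204/7 ]
Row echelon form:
[ 4      1      1  |      8 ]
[ 0  -21/4   -1/4  |    -20 ]
[ 0      0  -51/7  |  204/7 ]
Back-substitution:
r = (204/7) / (-51/7) = -4
q = (-20 - (-1/4)*(-4)) / (-21/4) = 4
p = (8 - (1)*(4) - (1)*(-4)) / 4 = 2

(2, 4, -4)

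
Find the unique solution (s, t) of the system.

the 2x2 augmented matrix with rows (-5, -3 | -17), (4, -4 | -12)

(1, 4)

Forward elimination on [A|b]:
R2 <- R2 - (-4/5)*R1:  [      0   -32/5  -128/5 ]
Row echelon form:
[ -5     -3  |     -17 ]
[  0  -32/5  |  -128/5 ]
Back-substitution:
t = (-128/5) / (-32/5) = 4
s = (-17 - (-3)*(4)) / -5 = 1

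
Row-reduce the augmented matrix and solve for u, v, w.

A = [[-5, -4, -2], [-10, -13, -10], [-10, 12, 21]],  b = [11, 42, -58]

Forward elimination on [A|b]:
R2 <- R2 - (2)*R1:  [  0  -5  -6  20 ]
R3 <- R3 - (2)*R1:  [   0   20   25  -80 ]
R3 <- R3 - (-4)*R2:  [ 0  0  1  0 ]
Row echelon form:
[ -5  -4  -2  |  11 ]
[  0  -5  -6  |  20 ]
[  0   0   1  |   0 ]
Back-substitution:
w = (0) / 1 = 0
v = (20 - (-6)*(0)) / -5 = -4
u = (11 - (-4)*(-4) - (-2)*(0)) / -5 = 1

(1, -4, 0)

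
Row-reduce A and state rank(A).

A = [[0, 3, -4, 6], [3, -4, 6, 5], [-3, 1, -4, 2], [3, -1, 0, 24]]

Row reduction:
R1 <-> R2   (pivot in column 1 was zero)
[  3  -4   6   5 ]
[  0   3  -4   6 ]
[ -3   1  -4   2 ]
[  3  -1   0  24 ]
R3 <- R3 - (-1)*R1:  [  0  -3   2   7 ]
R4 <- R4 - (1)*R1:  [  0   3  -6  19 ]
R3 <- R3 - (-1)*R2:  [  0   0  -2  13 ]
R4 <- R4 - (1)*R2:  [  0   0  -2  13 ]
R4 <- R4 - (1)*R3:  [ 0  0  0  0 ]
Row echelon form:
[ 3  -4   6   5 ]
[ 0   3  -4   6 ]
[ 0   0  -2  13 ]
[ 0   0   0   0 ]
Nonzero rows / pivot columns: 3

rank(A) = 3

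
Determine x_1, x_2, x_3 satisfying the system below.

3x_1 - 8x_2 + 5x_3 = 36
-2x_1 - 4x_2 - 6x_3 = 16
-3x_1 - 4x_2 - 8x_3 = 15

Forward elimination on [A|b]:
R2 <- R2 - (-2/3)*R1:  [     0  -28/3   -8/3     40 ]
R3 <- R3 - (-1)*R1:  [   0  -12   -3   51 ]
R3 <- R3 - (9/7)*R2:  [    0     0   3/7  -3/7 ]
Row echelon form:
[ 3     -8     5  |    36 ]
[ 0  -28/3  -8/3  |    40 ]
[ 0      0   3/7  |  -3/7 ]
Back-substitution:
x_3 = (-3/7) / (3/7) = -1
x_2 = (40 - (-8/3)*(-1)) / (-28/3) = -4
x_1 = (36 - (-8)*(-4) - (5)*(-1)) / 3 = 3

(3, -4, -1)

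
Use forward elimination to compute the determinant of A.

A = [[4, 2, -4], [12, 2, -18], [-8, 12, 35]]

Forward elimination:
R2 <- R2 - (3)*R1:  [  0  -4  -6 ]
R3 <- R3 - (-2)*R1:  [  0  16  27 ]
R3 <- R3 - (-4)*R2:  [ 0  0  3 ]
Upper-triangular form:
[ 4   2  -4 ]
[ 0  -4  -6 ]
[ 0   0   3 ]
det(A) = (-1)^0 * (4) * (-4) * (3) = -48  (0 row swaps -> sign +1)

det(A) = -48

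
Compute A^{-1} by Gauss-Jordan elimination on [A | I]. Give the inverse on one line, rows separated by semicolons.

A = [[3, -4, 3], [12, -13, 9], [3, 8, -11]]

Gauss-Jordan on [A | I]:
R1 <- (1/3)*R1:  [    1  -4/3     1  |   1/3     0     0 ]
R2 <- R2 - (12)*R1:  [  0   3  -3  |  -4   1   0 ]
R3 <- R3 - (3)*R1:  [   0   12  -14  |   -1    0    1 ]
R2 <- (1/3)*R2:  [    0     1    -1  |  -4/3   1/3     0 ]
R1 <- R1 - (-4/3)*R2:  [     1      0   -1/3  |  -13/9    4/9      0 ]
R3 <- R3 - (12)*R2:  [  0   0  -2  |  15  -4   1 ]
R3 <- (1/-2)*R3:  [     0      0      1  |  -15/2      2   -1/2 ]
R1 <- R1 - (-1/3)*R3:  [      1       0       0  |  -71/18    10/9    -1/6 ]
R2 <- R2 - (-1)*R3:  [     0      1      0  |  -53/6    7/3   -1/2 ]
Right block of [I | A^{-1}] is the inverse:
[ -71/18  10/9  -1/6 ]
[  -53/6   7/3  -1/2 ]
[  -15/2     2  -1/2 ]

inverse = [-71/18 10/9 -1/6; -53/6 7/3 -1/2; -15/2 2 -1/2]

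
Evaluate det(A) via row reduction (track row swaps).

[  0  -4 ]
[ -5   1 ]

det(A) = -20

Forward elimination:
R1 <-> R2   (pivot in column 1 was zero)
[ -5   1 ]
[  0  -4 ]
Upper-triangular form:
[ -5   1 ]
[  0  -4 ]
det(A) = (-1)^1 * (-5) * (-4) = -20  (1 row swap -> sign -1)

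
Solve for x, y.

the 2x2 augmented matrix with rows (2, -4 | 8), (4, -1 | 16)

(4, 0)

Forward elimination on [A|b]:
R2 <- R2 - (2)*R1:  [ 0  7  0 ]
Row echelon form:
[ 2  -4  |  8 ]
[ 0   7  |  0 ]
Back-substitution:
y = (0) / 7 = 0
x = (8 - (-4)*(0)) / 2 = 4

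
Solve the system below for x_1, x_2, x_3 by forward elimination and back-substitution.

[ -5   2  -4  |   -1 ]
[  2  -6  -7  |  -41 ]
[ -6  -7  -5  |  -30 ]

(-1, 3, 3)

Forward elimination on [A|b]:
R2 <- R2 - (-2/5)*R1:  [      0   -26/5   -43/5  -207/5 ]
R3 <- R3 - (6/5)*R1:  [      0   -47/5    -1/5  -144/5 ]
R3 <- R3 - (47/26)*R2:  [       0        0   399/26  1197/26 ]
Row echelon form:
[ -5      2      -4  |       -1 ]
[  0  -26/5   -43/5  |   -207/5 ]
[  0      0  399/26  |  1197/26 ]
Back-substitution:
x_3 = (1197/26) / (399/26) = 3
x_2 = (-207/5 - (-43/5)*(3)) / (-26/5) = 3
x_1 = (-1 - (2)*(3) - (-4)*(3)) / -5 = -1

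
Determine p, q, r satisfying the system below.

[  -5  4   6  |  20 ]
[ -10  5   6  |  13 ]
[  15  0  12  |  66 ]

Forward elimination on [A|b]:
R2 <- R2 - (2)*R1:  [   0   -3   -6  -27 ]
R3 <- R3 - (-3)*R1:  [   0   12   30  126 ]
R3 <- R3 - (-4)*R2:  [  0   0   6  18 ]
Row echelon form:
[ -5   4   6  |   20 ]
[  0  -3  -6  |  -27 ]
[  0   0   6  |   18 ]
Back-substitution:
r = (18) / 6 = 3
q = (-27 - (-6)*(3)) / -3 = 3
p = (20 - (4)*(3) - (6)*(3)) / -5 = 2

(2, 3, 3)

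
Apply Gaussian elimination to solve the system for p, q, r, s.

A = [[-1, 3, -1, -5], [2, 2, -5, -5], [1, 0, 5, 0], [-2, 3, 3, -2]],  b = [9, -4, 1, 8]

(-4, -3, 1, -3)

Forward elimination on [A|b]:
R2 <- R2 - (-2)*R1:  [   0    8   -7  -15   14 ]
R3 <- R3 - (-1)*R1:  [  0   3   4  -5  10 ]
R4 <- R4 - (2)*R1:  [   0   -3    5    8  -10 ]
R3 <- R3 - (3/8)*R2:  [    0     0  53/8   5/8  19/4 ]
R4 <- R4 - (-3/8)*R2:  [     0      0   19/8   19/8  -19/4 ]
R4 <- R4 - (19/53)*R3:  [       0        0        0   114/53  -342/53 ]
Row echelon form:
[ -1  3    -1      -5  |        9 ]
[  0  8    -7     -15  |       14 ]
[  0  0  53/8     5/8  |     19/4 ]
[  0  0     0  114/53  |  -342/53 ]
Back-substitution:
s = (-342/53) / (114/53) = -3
r = (19/4 - (5/8)*(-3)) / (53/8) = 1
q = (14 - (-7)*(1) - (-15)*(-3)) / 8 = -3
p = (9 - (3)*(-3) - (-1)*(1) - (-5)*(-3)) / -1 = -4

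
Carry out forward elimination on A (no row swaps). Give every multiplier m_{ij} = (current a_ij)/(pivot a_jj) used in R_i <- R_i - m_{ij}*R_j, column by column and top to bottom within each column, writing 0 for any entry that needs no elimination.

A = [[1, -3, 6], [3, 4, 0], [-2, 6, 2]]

Forward elimination:
R2 <- R2 - (3)*R1:  [   0   13  -18 ]
R3 <- R3 - (-2)*R1:  [  0   0  14 ]
R3: entry in column 2 is already 0 -> m_{32} = 0 (no row operation needed)
Multipliers (in order of application): m_{21} = 3, m_{31} = -2, m_{32} = 0

multipliers: 3, -2, 0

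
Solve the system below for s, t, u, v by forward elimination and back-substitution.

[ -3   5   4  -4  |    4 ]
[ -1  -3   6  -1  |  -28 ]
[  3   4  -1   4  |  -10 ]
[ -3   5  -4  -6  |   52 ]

Forward elimination on [A|b]:
R2 <- R2 - (1/3)*R1:  [     0  -14/3   14/3    1/3  -88/3 ]
R3 <- R3 - (-1)*R1:  [  0   9   3   0  -6 ]
R4 <- R4 - (1)*R1:  [  0   0  -8  -2  48 ]
R3 <- R3 - (-27/14)*R2:  [      0       0      12    9/14  -438/7 ]
R4 <- R4 - (-2/3)*R3:  [     0      0      0  -11/7   44/7 ]
Row echelon form:
[ -3      5     4     -4  |       4 ]
[  0  -14/3  14/3    1/3  |   -88/3 ]
[  0      0    12   9/14  |  -438/7 ]
[  0      0     0  -11/7  |    44/7 ]
Back-substitution:
v = (44/7) / (-11/7) = -4
u = (-438/7 - (9/14)*(-4)) / 12 = -5
t = (-88/3 - (14/3)*(-5) - (1/3)*(-4)) / (-14/3) = 1
s = (4 - (5)*(1) - (4)*(-5) - (-4)*(-4)) / -3 = -1

(-1, 1, -5, -4)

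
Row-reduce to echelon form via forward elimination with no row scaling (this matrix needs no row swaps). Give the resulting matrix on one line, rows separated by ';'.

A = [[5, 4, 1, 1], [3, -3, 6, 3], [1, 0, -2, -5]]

Forward elimination:
R2 <- R2 - (3/5)*R1:  [     0  -27/5   27/5   12/5 ]
R3 <- R3 - (1/5)*R1:  [     0   -4/5  -11/5  -26/5 ]
R3 <- R3 - (4/27)*R2:  [     0      0     -3  -50/9 ]
Row echelon form:
[ 5      4     1      1 ]
[ 0  -27/5  27/5   12/5 ]
[ 0      0    -3  -50/9 ]

REF = [5 4 1 1; 0 -27/5 27/5 12/5; 0 0 -3 -50/9]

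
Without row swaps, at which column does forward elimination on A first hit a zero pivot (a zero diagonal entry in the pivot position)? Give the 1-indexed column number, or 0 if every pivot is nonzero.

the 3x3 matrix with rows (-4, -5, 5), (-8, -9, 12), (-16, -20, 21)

first zero-pivot column = 0

Naive forward elimination:
R2 <- R2 - (2)*R1:  [ 0  1  2 ]
R3 <- R3 - (4)*R1:  [ 0  0  1 ]
All pivots nonzero; naive elimination completes without hitting a zero pivot.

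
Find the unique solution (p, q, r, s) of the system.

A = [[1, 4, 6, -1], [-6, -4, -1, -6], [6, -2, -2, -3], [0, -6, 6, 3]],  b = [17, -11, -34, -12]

(-3, 4, 1, 2)

Forward elimination on [A|b]:
R2 <- R2 - (-6)*R1:  [   0   20   35  -12   91 ]
R3 <- R3 - (6)*R1:  [    0   -26   -38     3  -136 ]
R3 <- R3 - (-13/10)*R2:  [       0        0     15/2    -63/5  -177/10 ]
R4 <- R4 - (-3/10)*R2:  [      0       0    33/2    -3/5  153/10 ]
R4 <- R4 - (11/5)*R3:  [       0        0        0   678/25  1356/25 ]
Row echelon form:
[ 1   4     6      -1  |       17 ]
[ 0  20    35     -12  |       91 ]
[ 0   0  15/2   -63/5  |  -177/10 ]
[ 0   0     0  678/25  |  1356/25 ]
Back-substitution:
s = (1356/25) / (678/25) = 2
r = (-177/10 - (-63/5)*(2)) / (15/2) = 1
q = (91 - (35)*(1) - (-12)*(2)) / 20 = 4
p = (17 - (4)*(4) - (6)*(1) - (-1)*(2)) / 1 = -3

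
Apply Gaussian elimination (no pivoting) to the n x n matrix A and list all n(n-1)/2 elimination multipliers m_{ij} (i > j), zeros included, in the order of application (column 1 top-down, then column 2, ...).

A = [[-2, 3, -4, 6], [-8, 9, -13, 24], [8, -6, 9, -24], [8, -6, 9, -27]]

Forward elimination:
R2 <- R2 - (4)*R1:  [  0  -3   3   0 ]
R3 <- R3 - (-4)*R1:  [  0   6  -7   0 ]
R4 <- R4 - (-4)*R1:  [  0   6  -7  -3 ]
R3 <- R3 - (-2)*R2:  [  0   0  -1   0 ]
R4 <- R4 - (-2)*R2:  [  0   0  -1  -3 ]
R4 <- R4 - (1)*R3:  [  0   0   0  -3 ]
Multipliers (in order of application): m_{21} = 4, m_{31} = -4, m_{41} = -4, m_{32} = -2, m_{42} = -2, m_{43} = 1

multipliers: 4, -4, -4, -2, -2, 1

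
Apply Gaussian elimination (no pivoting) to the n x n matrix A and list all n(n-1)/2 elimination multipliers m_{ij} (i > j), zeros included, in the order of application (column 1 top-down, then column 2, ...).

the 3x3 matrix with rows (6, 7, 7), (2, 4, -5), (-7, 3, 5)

multipliers: 1/3, -7/6, 67/10

Forward elimination:
R2 <- R2 - (1/3)*R1:  [     0    5/3  -22/3 ]
R3 <- R3 - (-7/6)*R1:  [    0  67/6  79/6 ]
R3 <- R3 - (67/10)*R2:  [      0       0  623/10 ]
Multipliers (in order of application): m_{21} = 1/3, m_{31} = -7/6, m_{32} = 67/10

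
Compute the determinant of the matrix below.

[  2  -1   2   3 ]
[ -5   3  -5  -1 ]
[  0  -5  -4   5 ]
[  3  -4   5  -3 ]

Forward elimination:
R2 <- R2 - (-5/2)*R1:  [    0   1/2     0  13/2 ]
R4 <- R4 - (3/2)*R1:  [     0   -5/2      2  -15/2 ]
R3 <- R3 - (-10)*R2:  [  0   0  -4  70 ]
R4 <- R4 - (-5)*R2:  [  0   0   2  25 ]
R4 <- R4 - (-1/2)*R3:  [  0   0   0  60 ]
Upper-triangular form:
[ 2   -1   2     3 ]
[ 0  1/2   0  13/2 ]
[ 0    0  -4    70 ]
[ 0    0   0    60 ]
det(A) = (-1)^0 * (2) * (1/2) * (-4) * (60) = -240  (0 row swaps -> sign +1)

det(A) = -240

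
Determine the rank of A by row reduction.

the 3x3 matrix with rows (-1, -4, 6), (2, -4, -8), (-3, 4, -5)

Row reduction:
R2 <- R2 - (-2)*R1:  [   0  -12    4 ]
R3 <- R3 - (3)*R1:  [   0   16  -23 ]
R3 <- R3 - (-4/3)*R2:  [     0      0  -53/3 ]
Row echelon form:
[ -1   -4      6 ]
[  0  -12      4 ]
[  0    0  -53/3 ]
Nonzero rows / pivot columns: 3

rank(A) = 3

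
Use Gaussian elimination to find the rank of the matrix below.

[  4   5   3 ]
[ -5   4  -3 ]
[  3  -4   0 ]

Row reduction:
R2 <- R2 - (-5/4)*R1:  [    0  41/4   3/4 ]
R3 <- R3 - (3/4)*R1:  [     0  -31/4   -9/4 ]
R3 <- R3 - (-31/41)*R2:  [      0       0  -69/41 ]
Row echelon form:
[ 4     5       3 ]
[ 0  41/4     3/4 ]
[ 0     0  -69/41 ]
Nonzero rows / pivot columns: 3

rank(A) = 3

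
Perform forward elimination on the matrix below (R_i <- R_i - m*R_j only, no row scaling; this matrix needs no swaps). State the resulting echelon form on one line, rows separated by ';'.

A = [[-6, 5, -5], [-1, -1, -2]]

Forward elimination:
R2 <- R2 - (1/6)*R1:  [     0  -11/6   -7/6 ]
Row echelon form:
[ -6      5    -5 ]
[  0  -11/6  -7/6 ]

REF = [-6 5 -5; 0 -11/6 -7/6]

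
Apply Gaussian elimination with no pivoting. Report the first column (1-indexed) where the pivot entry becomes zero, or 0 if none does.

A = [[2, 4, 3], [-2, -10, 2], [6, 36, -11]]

Naive forward elimination:
R2 <- R2 - (-1)*R1:  [  0  -6   5 ]
R3 <- R3 - (3)*R1:  [   0   24  -20 ]
R3 <- R3 - (-4)*R2:  [ 0  0  0 ]
Matrix at this point:
[ 2   4  3 ]
[ 0  -6  5 ]
[ 0   0  0 ]
Pivot entry (3,3) in the last row is zero and there are no rows below to swap with -> zero pivot in column 3 (A is singular).

first zero-pivot column = 3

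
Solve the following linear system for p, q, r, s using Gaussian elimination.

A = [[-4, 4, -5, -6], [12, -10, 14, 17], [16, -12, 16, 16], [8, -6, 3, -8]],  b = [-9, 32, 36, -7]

(1, 5, 5, 0)

Forward elimination on [A|b]:
R2 <- R2 - (-3)*R1:  [  0   2  -1  -1   5 ]
R3 <- R3 - (-4)*R1:  [  0   4  -4  -8   0 ]
R4 <- R4 - (-2)*R1:  [   0    2   -7  -20  -25 ]
R3 <- R3 - (2)*R2:  [   0    0   -2   -6  -10 ]
R4 <- R4 - (1)*R2:  [   0    0   -6  -19  -30 ]
R4 <- R4 - (3)*R3:  [  0   0   0  -1   0 ]
Row echelon form:
[ -4  4  -5  -6  |   -9 ]
[  0  2  -1  -1  |    5 ]
[  0  0  -2  -6  |  -10 ]
[  0  0   0  -1  |    0 ]
Back-substitution:
s = (0) / -1 = 0
r = (-10 - (-6)*(0)) / -2 = 5
q = (5 - (-1)*(5) - (-1)*(0)) / 2 = 5
p = (-9 - (4)*(5) - (-5)*(5) - (-6)*(0)) / -4 = 1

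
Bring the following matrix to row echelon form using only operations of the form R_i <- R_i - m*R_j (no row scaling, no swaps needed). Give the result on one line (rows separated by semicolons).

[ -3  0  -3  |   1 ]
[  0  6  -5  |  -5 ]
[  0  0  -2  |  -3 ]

Forward elimination:
Row echelon form:
[ -3  0  -3  |   1 ]
[  0  6  -5  |  -5 ]
[  0  0  -2  |  -3 ]

REF = [-3 0 -3 1; 0 6 -5 -5; 0 0 -2 -3]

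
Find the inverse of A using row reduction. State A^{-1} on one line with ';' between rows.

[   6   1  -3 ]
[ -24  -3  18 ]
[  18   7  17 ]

Gauss-Jordan on [A | I]:
R1 <- (1/6)*R1:  [    1   1/6  -1/2  |   1/6     0     0 ]
R2 <- R2 - (-24)*R1:  [ 0  1  6  |  4  1  0 ]
R3 <- R3 - (18)*R1:  [  0   4  26  |  -3   0   1 ]
R1 <- R1 - (1/6)*R2:  [    1     0  -3/2  |  -1/2  -1/6     0 ]
R3 <- R3 - (4)*R2:  [   0    0    2  |  -19   -4    1 ]
R3 <- (1/2)*R3:  [     0      0      1  |  -19/2     -2    1/2 ]
R1 <- R1 - (-3/2)*R3:  [     1      0      0  |  -59/4  -19/6    3/4 ]
R2 <- R2 - (6)*R3:  [  0   1   0  |  61  13  -3 ]
Right block of [I | A^{-1}] is the inverse:
[ -59/4  -19/6  3/4 ]
[    61     13   -3 ]
[ -19/2     -2  1/2 ]

inverse = [-59/4 -19/6 3/4; 61 13 -3; -19/2 -2 1/2]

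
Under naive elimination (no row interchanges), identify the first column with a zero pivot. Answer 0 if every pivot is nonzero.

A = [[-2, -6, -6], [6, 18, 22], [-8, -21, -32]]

first zero-pivot column = 2

Naive forward elimination:
R2 <- R2 - (-3)*R1:  [ 0  0  4 ]
R3 <- R3 - (4)*R1:  [  0   3  -8 ]
Matrix at this point:
[ -2  -6  -6 ]
[  0   0   4 ]
[  0   3  -8 ]
Pivot entry (2,2) is zero but row 3 has 3 in column 2 -> naive elimination stops; a row interchange (e.g. R2 <-> R3) would be required here.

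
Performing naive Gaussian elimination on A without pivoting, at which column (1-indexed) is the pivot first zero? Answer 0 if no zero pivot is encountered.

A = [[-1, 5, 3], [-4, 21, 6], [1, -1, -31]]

Naive forward elimination:
R2 <- R2 - (4)*R1:  [  0   1  -6 ]
R3 <- R3 - (-1)*R1:  [   0    4  -28 ]
R3 <- R3 - (4)*R2:  [  0   0  -4 ]
All pivots nonzero; naive elimination completes without hitting a zero pivot.

first zero-pivot column = 0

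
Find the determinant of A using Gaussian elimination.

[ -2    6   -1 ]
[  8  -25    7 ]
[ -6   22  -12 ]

Forward elimination:
R2 <- R2 - (-4)*R1:  [  0  -1   3 ]
R3 <- R3 - (3)*R1:  [  0   4  -9 ]
R3 <- R3 - (-4)*R2:  [ 0  0  3 ]
Upper-triangular form:
[ -2   6  -1 ]
[  0  -1   3 ]
[  0   0   3 ]
det(A) = (-1)^0 * (-2) * (-1) * (3) = 6  (0 row swaps -> sign +1)

det(A) = 6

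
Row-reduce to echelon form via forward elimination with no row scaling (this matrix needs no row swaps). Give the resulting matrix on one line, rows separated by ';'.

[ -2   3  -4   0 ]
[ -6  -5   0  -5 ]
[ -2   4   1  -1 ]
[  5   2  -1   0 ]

REF = [-2 3 -4 0; 0 -14 12 -5; 0 0 41/7 -19/14; 0 0 0 -665/164]

Forward elimination:
R2 <- R2 - (3)*R1:  [   0  -14   12   -5 ]
R3 <- R3 - (1)*R1:  [  0   1   5  -1 ]
R4 <- R4 - (-5/2)*R1:  [    0  19/2   -11     0 ]
R3 <- R3 - (-1/14)*R2:  [      0       0    41/7  -19/14 ]
R4 <- R4 - (-19/28)*R2:  [      0       0   -20/7  -95/28 ]
R4 <- R4 - (-20/41)*R3:  [        0         0         0  -665/164 ]
Row echelon form:
[ -2    3    -4         0 ]
[  0  -14    12        -5 ]
[  0    0  41/7    -19/14 ]
[  0    0     0  -665/164 ]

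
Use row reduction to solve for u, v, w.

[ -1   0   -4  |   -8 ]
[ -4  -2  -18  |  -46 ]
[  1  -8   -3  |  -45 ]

Forward elimination on [A|b]:
R2 <- R2 - (4)*R1:  [   0   -2   -2  -14 ]
R3 <- R3 - (-1)*R1:  [   0   -8   -7  -53 ]
R3 <- R3 - (4)*R2:  [ 0  0  1  3 ]
Row echelon form:
[ -1   0  -4  |   -8 ]
[  0  -2  -2  |  -14 ]
[  0   0   1  |    3 ]
Back-substitution:
w = (3) / 1 = 3
v = (-14 - (-2)*(3)) / -2 = 4
u = (-8 - (-4)*(3)) / -1 = -4

(-4, 4, 3)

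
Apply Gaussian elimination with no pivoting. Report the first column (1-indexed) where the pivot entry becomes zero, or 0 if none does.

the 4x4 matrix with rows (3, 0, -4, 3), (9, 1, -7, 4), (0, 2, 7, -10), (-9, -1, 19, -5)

first zero-pivot column = 0

Naive forward elimination:
R2 <- R2 - (3)*R1:  [  0   1   5  -5 ]
R4 <- R4 - (-3)*R1:  [  0  -1   7   4 ]
R3 <- R3 - (2)*R2:  [  0   0  -3   0 ]
R4 <- R4 - (-1)*R2:  [  0   0  12  -1 ]
R4 <- R4 - (-4)*R3:  [  0   0   0  -1 ]
All pivots nonzero; naive elimination completes without hitting a zero pivot.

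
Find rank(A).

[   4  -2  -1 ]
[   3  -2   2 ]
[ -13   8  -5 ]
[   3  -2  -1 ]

rank(A) = 3

Row reduction:
R2 <- R2 - (3/4)*R1:  [    0  -1/2  11/4 ]
R3 <- R3 - (-13/4)*R1:  [     0    3/2  -33/4 ]
R4 <- R4 - (3/4)*R1:  [    0  -1/2  -1/4 ]
R3 <- R3 - (-3)*R2:  [ 0  0  0 ]
R4 <- R4 - (1)*R2:  [  0   0  -3 ]
R3 <-> R4   (pivot in column 3 was zero)
[ 4    -2    -1 ]
[ 0  -1/2  11/4 ]
[ 0     0    -3 ]
[ 0     0     0 ]
Row echelon form:
[ 4    -2    -1 ]
[ 0  -1/2  11/4 ]
[ 0     0    -3 ]
[ 0     0     0 ]
Nonzero rows / pivot columns: 3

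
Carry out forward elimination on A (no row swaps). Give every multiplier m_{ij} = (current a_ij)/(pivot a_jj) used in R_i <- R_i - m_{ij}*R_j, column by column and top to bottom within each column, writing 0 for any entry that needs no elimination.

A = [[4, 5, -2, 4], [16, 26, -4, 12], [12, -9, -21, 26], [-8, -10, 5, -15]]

Forward elimination:
R2 <- R2 - (4)*R1:  [  0   6   4  -4 ]
R3 <- R3 - (3)*R1:  [   0  -24  -15   14 ]
R4 <- R4 - (-2)*R1:  [  0   0   1  -7 ]
R3 <- R3 - (-4)*R2:  [  0   0   1  -2 ]
R4: entry in column 2 is already 0 -> m_{42} = 0 (no row operation needed)
R4 <- R4 - (1)*R3:  [  0   0   0  -5 ]
Multipliers (in order of application): m_{21} = 4, m_{31} = 3, m_{41} = -2, m_{32} = -4, m_{42} = 0, m_{43} = 1

multipliers: 4, 3, -2, -4, 0, 1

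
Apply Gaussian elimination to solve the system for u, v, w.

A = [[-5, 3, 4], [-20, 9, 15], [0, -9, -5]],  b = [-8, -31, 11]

Forward elimination on [A|b]:
R2 <- R2 - (4)*R1:  [  0  -3  -1   1 ]
R3 <- R3 - (3)*R2:  [  0   0  -2   8 ]
Row echelon form:
[ -5   3   4  |  -8 ]
[  0  -3  -1  |   1 ]
[  0   0  -2  |   8 ]
Back-substitution:
w = (8) / -2 = -4
v = (1 - (-1)*(-4)) / -3 = 1
u = (-8 - (3)*(1) - (4)*(-4)) / -5 = -1

(-1, 1, -4)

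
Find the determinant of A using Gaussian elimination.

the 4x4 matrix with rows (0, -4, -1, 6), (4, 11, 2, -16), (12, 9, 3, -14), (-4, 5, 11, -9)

det(A) = 240

Forward elimination:
R1 <-> R2   (pivot in column 1 was zero)
[  4  11   2  -16 ]
[  0  -4  -1    6 ]
[ 12   9   3  -14 ]
[ -4   5  11   -9 ]
R3 <- R3 - (3)*R1:  [   0  -24   -3   34 ]
R4 <- R4 - (-1)*R1:  [   0   16   13  -25 ]
R3 <- R3 - (6)*R2:  [  0   0   3  -2 ]
R4 <- R4 - (-4)*R2:  [  0   0   9  -1 ]
R4 <- R4 - (3)*R3:  [ 0  0  0  5 ]
Upper-triangular form:
[ 4  11   2  -16 ]
[ 0  -4  -1    6 ]
[ 0   0   3   -2 ]
[ 0   0   0    5 ]
det(A) = (-1)^1 * (4) * (-4) * (3) * (5) = 240  (1 row swap -> sign -1)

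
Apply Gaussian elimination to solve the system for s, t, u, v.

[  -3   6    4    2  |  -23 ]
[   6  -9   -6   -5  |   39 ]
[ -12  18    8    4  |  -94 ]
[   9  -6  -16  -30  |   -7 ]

(3, -5, 4, 0)

Forward elimination on [A|b]:
R2 <- R2 - (-2)*R1:  [  0   3   2  -1  -7 ]
R3 <- R3 - (4)*R1:  [  0  -6  -8  -4  -2 ]
R4 <- R4 - (-3)*R1:  [   0   12   -4  -24  -76 ]
R3 <- R3 - (-2)*R2:  [   0    0   -4   -6  -16 ]
R4 <- R4 - (4)*R2:  [   0    0  -12  -20  -48 ]
R4 <- R4 - (3)*R3:  [  0   0   0  -2   0 ]
Row echelon form:
[ -3  6   4   2  |  -23 ]
[  0  3   2  -1  |   -7 ]
[  0  0  -4  -6  |  -16 ]
[  0  0   0  -2  |    0 ]
Back-substitution:
v = (0) / -2 = 0
u = (-16 - (-6)*(0)) / -4 = 4
t = (-7 - (2)*(4) - (-1)*(0)) / 3 = -5
s = (-23 - (6)*(-5) - (4)*(4) - (2)*(0)) / -3 = 3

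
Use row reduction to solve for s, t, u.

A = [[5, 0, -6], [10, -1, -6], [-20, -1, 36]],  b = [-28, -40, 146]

Forward elimination on [A|b]:
R2 <- R2 - (2)*R1:  [  0  -1   6  16 ]
R3 <- R3 - (-4)*R1:  [  0  -1  12  34 ]
R3 <- R3 - (1)*R2:  [  0   0   6  18 ]
Row echelon form:
[ 5   0  -6  |  -28 ]
[ 0  -1   6  |   16 ]
[ 0   0   6  |   18 ]
Back-substitution:
u = (18) / 6 = 3
t = (16 - (6)*(3)) / -1 = 2
s = (-28 - (-6)*(3)) / 5 = -2

(-2, 2, 3)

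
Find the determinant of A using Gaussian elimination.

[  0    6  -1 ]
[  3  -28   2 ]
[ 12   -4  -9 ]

det(A) = -18

Forward elimination:
R1 <-> R2   (pivot in column 1 was zero)
[  3  -28   2 ]
[  0    6  -1 ]
[ 12   -4  -9 ]
R3 <- R3 - (4)*R1:  [   0  108  -17 ]
R3 <- R3 - (18)*R2:  [ 0  0  1 ]
Upper-triangular form:
[ 3  -28   2 ]
[ 0    6  -1 ]
[ 0    0   1 ]
det(A) = (-1)^1 * (3) * (6) * (1) = -18  (1 row swap -> sign -1)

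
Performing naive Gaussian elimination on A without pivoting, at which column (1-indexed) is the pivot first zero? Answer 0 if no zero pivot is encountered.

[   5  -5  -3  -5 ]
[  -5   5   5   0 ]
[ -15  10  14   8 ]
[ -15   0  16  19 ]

Naive forward elimination:
R2 <- R2 - (-1)*R1:  [  0   0   2  -5 ]
R3 <- R3 - (-3)*R1:  [  0  -5   5  -7 ]
R4 <- R4 - (-3)*R1:  [   0  -15    7    4 ]
Matrix at this point:
[ 5   -5  -3  -5 ]
[ 0    0   2  -5 ]
[ 0   -5   5  -7 ]
[ 0  -15   7   4 ]
Pivot entry (2,2) is zero but row 3 has -5 in column 2 -> naive elimination stops; a row interchange (e.g. R2 <-> R3) would be required here.

first zero-pivot column = 2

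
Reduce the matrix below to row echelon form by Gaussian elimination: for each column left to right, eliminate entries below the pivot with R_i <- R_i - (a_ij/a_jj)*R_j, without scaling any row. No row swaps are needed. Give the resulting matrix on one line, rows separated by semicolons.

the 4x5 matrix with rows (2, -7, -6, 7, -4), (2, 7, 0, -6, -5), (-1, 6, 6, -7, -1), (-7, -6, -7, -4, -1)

Forward elimination:
R2 <- R2 - (1)*R1:  [   0   14    6  -13   -1 ]
R3 <- R3 - (-1/2)*R1:  [    0   5/2     3  -7/2    -3 ]
R4 <- R4 - (-7/2)*R1:  [     0  -61/2    -28   41/2    -15 ]
R3 <- R3 - (5/28)*R2:  [      0       0   27/14  -33/28  -79/28 ]
R4 <- R4 - (-61/28)*R2:  [       0        0  -209/14  -219/28  -481/28 ]
R4 <- R4 - (-209/27)*R3:  [        0         0         0   -305/18  -2107/54 ]
Row echelon form:
[ 2  -7     -6        7        -4 ]
[ 0  14      6      -13        -1 ]
[ 0   0  27/14   -33/28    -79/28 ]
[ 0   0      0  -305/18  -2107/54 ]

REF = [2 -7 -6 7 -4; 0 14 6 -13 -1; 0 0 27/14 -33/28 -79/28; 0 0 0 -305/18 -2107/54]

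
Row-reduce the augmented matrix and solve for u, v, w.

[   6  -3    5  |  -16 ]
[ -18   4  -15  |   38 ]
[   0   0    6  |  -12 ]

Forward elimination on [A|b]:
R2 <- R2 - (-3)*R1:  [   0   -5    0  -10 ]
Row echelon form:
[ 6  -3  5  |  -16 ]
[ 0  -5  0  |  -10 ]
[ 0   0  6  |  -12 ]
Back-substitution:
w = (-12) / 6 = -2
v = (-10) / -5 = 2
u = (-16 - (-3)*(2) - (5)*(-2)) / 6 = 0

(0, 2, -2)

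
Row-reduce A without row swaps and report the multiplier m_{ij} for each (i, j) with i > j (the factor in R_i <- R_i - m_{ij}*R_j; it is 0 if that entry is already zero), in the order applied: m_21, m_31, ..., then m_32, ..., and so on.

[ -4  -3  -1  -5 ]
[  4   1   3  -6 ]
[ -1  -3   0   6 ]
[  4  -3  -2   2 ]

multipliers: -1, 1/4, -1, 9/8, 3, 9/2

Forward elimination:
R2 <- R2 - (-1)*R1:  [   0   -2    2  -11 ]
R3 <- R3 - (1/4)*R1:  [    0  -9/4   1/4  29/4 ]
R4 <- R4 - (-1)*R1:  [  0  -6  -3  -3 ]
R3 <- R3 - (9/8)*R2:  [     0      0     -2  157/8 ]
R4 <- R4 - (3)*R2:  [  0   0  -9  30 ]
R4 <- R4 - (9/2)*R3:  [       0        0        0  -933/16 ]
Multipliers (in order of application): m_{21} = -1, m_{31} = 1/4, m_{41} = -1, m_{32} = 9/8, m_{42} = 3, m_{43} = 9/2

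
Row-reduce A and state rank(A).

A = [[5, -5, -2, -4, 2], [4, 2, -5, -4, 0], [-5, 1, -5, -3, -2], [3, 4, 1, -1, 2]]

rank(A) = 4

Row reduction:
R2 <- R2 - (4/5)*R1:  [     0      6  -17/5   -4/5   -8/5 ]
R3 <- R3 - (-1)*R1:  [  0  -4  -7  -7   0 ]
R4 <- R4 - (3/5)*R1:  [    0     7  11/5   7/5   4/5 ]
R3 <- R3 - (-2/3)*R2:  [       0        0  -139/15  -113/15   -16/15 ]
R4 <- R4 - (7/6)*R2:  [    0     0  37/6   7/3   8/3 ]
R4 <- R4 - (-185/278)*R3:  [        0         0         0  -745/278   272/139 ]
Row echelon form:
[ 5  -5       -2        -4        2 ]
[ 0   6    -17/5      -4/5     -8/5 ]
[ 0   0  -139/15   -113/15   -16/15 ]
[ 0   0        0  -745/278  272/139 ]
Nonzero rows / pivot columns: 4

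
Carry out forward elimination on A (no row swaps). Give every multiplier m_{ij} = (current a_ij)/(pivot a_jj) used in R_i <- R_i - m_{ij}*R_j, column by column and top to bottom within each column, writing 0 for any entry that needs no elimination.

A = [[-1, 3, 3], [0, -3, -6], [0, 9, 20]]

multipliers: 0, 0, -3

Forward elimination:
R2: entry in column 1 is already 0 -> m_{21} = 0 (no row operation needed)
R3: entry in column 1 is already 0 -> m_{31} = 0 (no row operation needed)
R3 <- R3 - (-3)*R2:  [ 0  0  2 ]
Multipliers (in order of application): m_{21} = 0, m_{31} = 0, m_{32} = -3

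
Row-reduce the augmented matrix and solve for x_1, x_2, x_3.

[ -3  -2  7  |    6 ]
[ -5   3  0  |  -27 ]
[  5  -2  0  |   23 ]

Forward elimination on [A|b]:
R2 <- R2 - (5/3)*R1:  [     0   19/3  -35/3    -37 ]
R3 <- R3 - (-5/3)*R1:  [     0  -16/3   35/3     33 ]
R3 <- R3 - (-16/19)*R2:  [     0      0  35/19  35/19 ]
Row echelon form:
[ -3    -2      7  |      6 ]
[  0  19/3  -35/3  |    -37 ]
[  0     0  35/19  |  35/19 ]
Back-substitution:
x_3 = (35/19) / (35/19) = 1
x_2 = (-37 - (-35/3)*(1)) / (19/3) = -4
x_1 = (6 - (-2)*(-4) - (7)*(1)) / -3 = 3

(3, -4, 1)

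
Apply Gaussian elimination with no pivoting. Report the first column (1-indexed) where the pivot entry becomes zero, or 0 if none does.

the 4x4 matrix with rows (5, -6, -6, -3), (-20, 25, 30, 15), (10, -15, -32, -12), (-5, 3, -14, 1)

first zero-pivot column = 0

Naive forward elimination:
R2 <- R2 - (-4)*R1:  [ 0  1  6  3 ]
R3 <- R3 - (2)*R1:  [   0   -3  -20   -6 ]
R4 <- R4 - (-1)*R1:  [   0   -3  -20   -2 ]
R3 <- R3 - (-3)*R2:  [  0   0  -2   3 ]
R4 <- R4 - (-3)*R2:  [  0   0  -2   7 ]
R4 <- R4 - (1)*R3:  [ 0  0  0  4 ]
All pivots nonzero; naive elimination completes without hitting a zero pivot.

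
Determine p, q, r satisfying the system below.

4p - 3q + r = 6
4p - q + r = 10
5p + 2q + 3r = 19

Forward elimination on [A|b]:
R2 <- R2 - (1)*R1:  [ 0  2  0  4 ]
R3 <- R3 - (5/4)*R1:  [    0  23/4   7/4  23/2 ]
R3 <- R3 - (23/8)*R2:  [   0    0  7/4    0 ]
Row echelon form:
[ 4  -3    1  |  6 ]
[ 0   2    0  |  4 ]
[ 0   0  7/4  |  0 ]
Back-substitution:
r = (0) / (7/4) = 0
q = (4) / 2 = 2
p = (6 - (-3)*(2) - (1)*(0)) / 4 = 3

(3, 2, 0)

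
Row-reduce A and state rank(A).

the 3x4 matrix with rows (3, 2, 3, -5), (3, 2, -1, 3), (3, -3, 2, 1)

rank(A) = 3

Row reduction:
R2 <- R2 - (1)*R1:  [  0   0  -4   8 ]
R3 <- R3 - (1)*R1:  [  0  -5  -1   6 ]
R2 <-> R3   (pivot in column 2 was zero)
[ 3   2   3  -5 ]
[ 0  -5  -1   6 ]
[ 0   0  -4   8 ]
Row echelon form:
[ 3   2   3  -5 ]
[ 0  -5  -1   6 ]
[ 0   0  -4   8 ]
Nonzero rows / pivot columns: 3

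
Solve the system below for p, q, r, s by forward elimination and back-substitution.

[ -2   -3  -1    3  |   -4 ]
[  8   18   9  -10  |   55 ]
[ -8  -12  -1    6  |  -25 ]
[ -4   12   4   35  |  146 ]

Forward elimination on [A|b]:
R2 <- R2 - (-4)*R1:  [  0   6   5   2  39 ]
R3 <- R3 - (4)*R1:  [  0   0   3  -6  -9 ]
R4 <- R4 - (2)*R1:  [   0   18    6   29  154 ]
R4 <- R4 - (3)*R2:  [  0   0  -9  23  37 ]
R4 <- R4 - (-3)*R3:  [  0   0   0   5  10 ]
Row echelon form:
[ -2  -3  -1   3  |  -4 ]
[  0   6   5   2  |  39 ]
[  0   0   3  -6  |  -9 ]
[  0   0   0   5  |  10 ]
Back-substitution:
s = (10) / 5 = 2
r = (-9 - (-6)*(2)) / 3 = 1
q = (39 - (5)*(1) - (2)*(2)) / 6 = 5
p = (-4 - (-3)*(5) - (-1)*(1) - (3)*(2)) / -2 = -3

(-3, 5, 1, 2)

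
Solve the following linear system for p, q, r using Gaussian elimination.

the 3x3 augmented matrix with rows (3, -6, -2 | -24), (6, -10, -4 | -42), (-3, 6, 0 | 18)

(0, 3, 3)

Forward elimination on [A|b]:
R2 <- R2 - (2)*R1:  [ 0  2  0  6 ]
R3 <- R3 - (-1)*R1:  [  0   0  -2  -6 ]
Row echelon form:
[ 3  -6  -2  |  -24 ]
[ 0   2   0  |    6 ]
[ 0   0  -2  |   -6 ]
Back-substitution:
r = (-6) / -2 = 3
q = (6) / 2 = 3
p = (-24 - (-6)*(3) - (-2)*(3)) / 3 = 0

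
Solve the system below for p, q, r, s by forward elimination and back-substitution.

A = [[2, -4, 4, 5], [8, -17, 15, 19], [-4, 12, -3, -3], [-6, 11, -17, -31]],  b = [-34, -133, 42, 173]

Forward elimination on [A|b]:
R2 <- R2 - (4)*R1:  [  0  -1  -1  -1   3 ]
R3 <- R3 - (-2)*R1:  [   0    4    5    7  -26 ]
R4 <- R4 - (-3)*R1:  [   0   -1   -5  -16   71 ]
R3 <- R3 - (-4)*R2:  [   0    0    1    3  -14 ]
R4 <- R4 - (1)*R2:  [   0    0   -4  -15   68 ]
R4 <- R4 - (-4)*R3:  [  0   0   0  -3  12 ]
Row echelon form:
[ 2  -4   4   5  |  -34 ]
[ 0  -1  -1  -1  |    3 ]
[ 0   0   1   3  |  -14 ]
[ 0   0   0  -3  |   12 ]
Back-substitution:
s = (12) / -3 = -4
r = (-14 - (3)*(-4)) / 1 = -2
q = (3 - (-1)*(-2) - (-1)*(-4)) / -1 = 3
p = (-34 - (-4)*(3) - (4)*(-2) - (5)*(-4)) / 2 = 3

(3, 3, -2, -4)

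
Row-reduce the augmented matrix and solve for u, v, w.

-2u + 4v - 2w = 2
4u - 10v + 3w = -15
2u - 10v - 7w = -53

Forward elimination on [A|b]:
R2 <- R2 - (-2)*R1:  [   0   -2   -1  -11 ]
R3 <- R3 - (-1)*R1:  [   0   -6   -9  -51 ]
R3 <- R3 - (3)*R2:  [   0    0   -6  -18 ]
Row echelon form:
[ -2   4  -2  |    2 ]
[  0  -2  -1  |  -11 ]
[  0   0  -6  |  -18 ]
Back-substitution:
w = (-18) / -6 = 3
v = (-11 - (-1)*(3)) / -2 = 4
u = (2 - (4)*(4) - (-2)*(3)) / -2 = 4

(4, 4, 3)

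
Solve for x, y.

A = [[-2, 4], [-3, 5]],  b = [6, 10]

(-5, -1)

Forward elimination on [A|b]:
R2 <- R2 - (3/2)*R1:  [  0  -1   1 ]
Row echelon form:
[ -2   4  |  6 ]
[  0  -1  |  1 ]
Back-substitution:
y = (1) / -1 = -1
x = (6 - (4)*(-1)) / -2 = -5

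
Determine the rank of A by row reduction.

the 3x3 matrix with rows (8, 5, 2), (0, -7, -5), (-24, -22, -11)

rank(A) = 2

Row reduction:
R3 <- R3 - (-3)*R1:  [  0  -7  -5 ]
R3 <- R3 - (1)*R2:  [ 0  0  0 ]
Row echelon form:
[ 8   5   2 ]
[ 0  -7  -5 ]
[ 0   0   0 ]
Nonzero rows / pivot columns: 2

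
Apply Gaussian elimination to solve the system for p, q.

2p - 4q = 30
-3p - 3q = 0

(5, -5)

Forward elimination on [A|b]:
R2 <- R2 - (-3/2)*R1:  [  0  -9  45 ]
Row echelon form:
[ 2  -4  |  30 ]
[ 0  -9  |  45 ]
Back-substitution:
q = (45) / -9 = -5
p = (30 - (-4)*(-5)) / 2 = 5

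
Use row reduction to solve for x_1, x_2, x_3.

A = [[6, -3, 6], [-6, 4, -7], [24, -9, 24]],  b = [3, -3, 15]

(0, 1, 1)

Forward elimination on [A|b]:
R2 <- R2 - (-1)*R1:  [  0   1  -1   0 ]
R3 <- R3 - (4)*R1:  [ 0  3  0  3 ]
R3 <- R3 - (3)*R2:  [ 0  0  3  3 ]
Row echelon form:
[ 6  -3   6  |  3 ]
[ 0   1  -1  |  0 ]
[ 0   0   3  |  3 ]
Back-substitution:
x_3 = (3) / 3 = 1
x_2 = (0 - (-1)*(1)) / 1 = 1
x_1 = (3 - (-3)*(1) - (6)*(1)) / 6 = 0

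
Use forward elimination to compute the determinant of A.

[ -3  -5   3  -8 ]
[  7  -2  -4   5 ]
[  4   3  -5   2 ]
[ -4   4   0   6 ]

Forward elimination:
R2 <- R2 - (-7/3)*R1:  [     0  -41/3      3  -41/3 ]
R3 <- R3 - (-4/3)*R1:  [     0  -11/3     -1  -26/3 ]
R4 <- R4 - (4/3)*R1:  [    0  32/3    -4  50/3 ]
R3 <- R3 - (11/41)*R2:  [      0       0  -74/41      -5 ]
R4 <- R4 - (-32/41)*R2:  [      0       0  -68/41       6 ]
R4 <- R4 - (34/37)*R3:  [      0       0       0  392/37 ]
Upper-triangular form:
[ -3     -5       3      -8 ]
[  0  -41/3       3   -41/3 ]
[  0      0  -74/41      -5 ]
[  0      0       0  392/37 ]
det(A) = (-1)^0 * (-3) * (-41/3) * (-74/41) * (392/37) = -784  (0 row swaps -> sign +1)

det(A) = -784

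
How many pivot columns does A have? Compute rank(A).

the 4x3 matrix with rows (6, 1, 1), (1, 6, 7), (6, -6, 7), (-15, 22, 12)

Row reduction:
R2 <- R2 - (1/6)*R1:  [    0  35/6  41/6 ]
R3 <- R3 - (1)*R1:  [  0  -7   6 ]
R4 <- R4 - (-5/2)*R1:  [    0  49/2  29/2 ]
R3 <- R3 - (-6/5)*R2:  [    0     0  71/5 ]
R4 <- R4 - (21/5)*R2:  [     0      0  -71/5 ]
R4 <- R4 - (-1)*R3:  [ 0  0  0 ]
Row echelon form:
[ 6     1     1 ]
[ 0  35/6  41/6 ]
[ 0     0  71/5 ]
[ 0     0     0 ]
Nonzero rows / pivot columns: 3

rank(A) = 3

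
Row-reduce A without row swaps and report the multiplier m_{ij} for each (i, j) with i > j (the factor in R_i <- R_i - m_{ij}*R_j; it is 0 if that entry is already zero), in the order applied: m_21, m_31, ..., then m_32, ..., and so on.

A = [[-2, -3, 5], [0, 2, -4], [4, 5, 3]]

Forward elimination:
R2: entry in column 1 is already 0 -> m_{21} = 0 (no row operation needed)
R3 <- R3 - (-2)*R1:  [  0  -1  13 ]
R3 <- R3 - (-1/2)*R2:  [  0   0  11 ]
Multipliers (in order of application): m_{21} = 0, m_{31} = -2, m_{32} = -1/2

multipliers: 0, -2, -1/2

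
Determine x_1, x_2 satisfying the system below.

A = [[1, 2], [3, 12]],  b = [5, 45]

Forward elimination on [A|b]:
R2 <- R2 - (3)*R1:  [  0   6  30 ]
Row echelon form:
[ 1  2  |   5 ]
[ 0  6  |  30 ]
Back-substitution:
x_2 = (30) / 6 = 5
x_1 = (5 - (2)*(5)) / 1 = -5

(-5, 5)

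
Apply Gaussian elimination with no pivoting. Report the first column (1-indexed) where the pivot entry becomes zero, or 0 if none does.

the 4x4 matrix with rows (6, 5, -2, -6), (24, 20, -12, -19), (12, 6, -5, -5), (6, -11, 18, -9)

Naive forward elimination:
R2 <- R2 - (4)*R1:  [  0   0  -4   5 ]
R3 <- R3 - (2)*R1:  [  0  -4  -1   7 ]
R4 <- R4 - (1)*R1:  [   0  -16   20   -3 ]
Matrix at this point:
[ 6    5  -2  -6 ]
[ 0    0  -4   5 ]
[ 0   -4  -1   7 ]
[ 0  -16  20  -3 ]
Pivot entry (2,2) is zero but row 3 has -4 in column 2 -> naive elimination stops; a row interchange (e.g. R2 <-> R3) would be required here.

first zero-pivot column = 2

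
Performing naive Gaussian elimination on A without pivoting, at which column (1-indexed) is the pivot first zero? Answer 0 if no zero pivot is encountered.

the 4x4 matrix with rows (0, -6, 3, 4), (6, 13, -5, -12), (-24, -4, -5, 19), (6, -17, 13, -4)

first zero-pivot column = 1

Naive forward elimination:
Pivot entry (1,1) is zero but row 2 has 6 in column 1 -> naive elimination stops; a row interchange (e.g. R1 <-> R2) would be required here.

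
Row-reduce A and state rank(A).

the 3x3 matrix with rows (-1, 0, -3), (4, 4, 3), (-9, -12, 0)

Row reduction:
R2 <- R2 - (-4)*R1:  [  0   4  -9 ]
R3 <- R3 - (9)*R1:  [   0  -12   27 ]
R3 <- R3 - (-3)*R2:  [ 0  0  0 ]
Row echelon form:
[ -1  0  -3 ]
[  0  4  -9 ]
[  0  0   0 ]
Nonzero rows / pivot columns: 2

rank(A) = 2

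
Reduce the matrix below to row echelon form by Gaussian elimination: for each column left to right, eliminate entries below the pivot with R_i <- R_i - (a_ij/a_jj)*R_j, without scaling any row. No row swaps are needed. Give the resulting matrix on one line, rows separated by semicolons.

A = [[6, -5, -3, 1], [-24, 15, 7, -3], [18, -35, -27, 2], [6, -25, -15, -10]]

REF = [6 -5 -3 1; 0 -5 -5 1; 0 0 2 -5; 0 0 0 5]

Forward elimination:
R2 <- R2 - (-4)*R1:  [  0  -5  -5   1 ]
R3 <- R3 - (3)*R1:  [   0  -20  -18   -1 ]
R4 <- R4 - (1)*R1:  [   0  -20  -12  -11 ]
R3 <- R3 - (4)*R2:  [  0   0   2  -5 ]
R4 <- R4 - (4)*R2:  [   0    0    8  -15 ]
R4 <- R4 - (4)*R3:  [ 0  0  0  5 ]
Row echelon form:
[ 6  -5  -3   1 ]
[ 0  -5  -5   1 ]
[ 0   0   2  -5 ]
[ 0   0   0   5 ]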